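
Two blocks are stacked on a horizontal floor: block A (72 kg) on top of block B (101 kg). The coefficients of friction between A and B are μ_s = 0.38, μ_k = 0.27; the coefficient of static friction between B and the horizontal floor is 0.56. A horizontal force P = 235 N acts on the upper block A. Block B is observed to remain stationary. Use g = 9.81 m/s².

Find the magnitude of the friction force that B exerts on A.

Normal force at the A–B interface: N₁ = m_A g = 706.3 N.
So the A–B interface can sustain at most μ_s N₁ = 268.4 N of static friction.
P = 235 N is within that limit, so A and B move together (both at rest); the A–B friction is simply f₁ = P = 235 N.
B experiences an equal 235 N forward from A (third law). B is in equilibrium, so the floor supplies f₂ = 235 N of static friction (limit μ_s(m_A+m_B)g = 950.4 N, not exceeded).

f ≈ 235 N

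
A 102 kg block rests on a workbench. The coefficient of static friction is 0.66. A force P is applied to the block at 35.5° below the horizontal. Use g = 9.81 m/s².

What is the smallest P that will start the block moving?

N = m g + P sin α (the push presses the block into the workbench).
At impending slip, P cos α = μ_s N = μ_s (m g + P sin α).
Solving: P (cos α − μ_s sin α) = μ_s m g → P = 0.66×1000/(cos 35.5° − 0.66 sin 35.5°) = 660/0.4309 = 1530 N.

P ≈ 1530 N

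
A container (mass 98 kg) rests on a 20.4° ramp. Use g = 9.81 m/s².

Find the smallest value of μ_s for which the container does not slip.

μ_s,min ≈ 0.372

At the slip threshold m g sin θ = μ_s m g cos θ, so μ_s,min = tan θ.
μ_s,min = tan 20.4° = 0.372.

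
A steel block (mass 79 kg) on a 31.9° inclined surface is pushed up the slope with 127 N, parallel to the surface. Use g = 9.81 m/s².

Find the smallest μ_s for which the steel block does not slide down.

μ_s,min ≈ 0.429

N = m g cos θ = 657.9 N.
Friction must make up the shortfall along the incline: f = m g sin θ − P = 409.5 − 127 = 282.5 N.
At the threshold f = μ_s N, so μ_s,min = 282.5/657.9 = 0.429.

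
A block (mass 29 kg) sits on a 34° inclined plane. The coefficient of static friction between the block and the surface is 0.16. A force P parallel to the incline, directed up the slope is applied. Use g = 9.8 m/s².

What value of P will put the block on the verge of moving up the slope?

P ≈ 197 N

At impending motion up the slope, friction acts down-slope at its limit: f = μ_s N.
P is parallel to the surface, so N = m g cos θ = 236 N.
Along the incline: P = m g sin θ + μ_s N = 159 + 0.16×236 = 197 N.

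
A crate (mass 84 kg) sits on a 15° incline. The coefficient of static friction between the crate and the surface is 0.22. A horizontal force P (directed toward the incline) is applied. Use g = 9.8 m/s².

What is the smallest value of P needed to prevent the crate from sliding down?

P_min ≈ 37.3 N

The crate tends to slide down (tan θ > μ_s), so at the point of impending slip friction acts up-slope at its limit: f = μ_s N.
Perpendicular to the incline: N = m g cos θ + P sin θ.
Along the incline: P cos θ + μ_s N = m g sin θ, i.e. P cos θ + μ_s (m g cos θ + P sin θ) = m g sin θ.
Solving, P (cos θ + μ_s sin θ) = m g (sin θ − μ_s cos θ), so P = 823×0.04632/1.023 = 37.3 N.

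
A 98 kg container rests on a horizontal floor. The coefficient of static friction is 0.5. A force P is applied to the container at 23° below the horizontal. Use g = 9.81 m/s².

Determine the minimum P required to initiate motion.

P ≈ 663 N

N = m g + P sin α (the push presses the container into the horizontal floor).
At impending slip, P cos α = μ_s N = μ_s (m g + P sin α).
Solving: P (cos α − μ_s sin α) = μ_s m g → P = 0.5×961/(cos 23° − 0.5 sin 23°) = 481/0.7251 = 663 N.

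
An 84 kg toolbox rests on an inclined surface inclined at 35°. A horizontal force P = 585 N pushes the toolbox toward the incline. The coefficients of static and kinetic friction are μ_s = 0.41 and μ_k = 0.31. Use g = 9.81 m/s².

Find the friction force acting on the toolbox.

f ≈ 6.55 N (down the incline)

The horizontal push has a component P sin θ into the surface, so N = m g cos θ + P sin θ = 675 + 335.5 = 1011 N.
Parallel to the incline: P cos θ − m g sin θ = 479.2 − 472.6 = 6.554 N; the friction needed to balance this is 6.554 N acting down the slope.
Maximum static friction: μ_s N = 0.41 × 1011 = 414.3 N.
|f_req| = 6.554 ≤ 414.3 N → the toolbox is in equilibrium; friction equals the required value.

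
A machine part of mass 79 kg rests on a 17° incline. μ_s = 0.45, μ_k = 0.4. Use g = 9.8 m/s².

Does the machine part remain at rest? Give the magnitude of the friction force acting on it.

N = m g cos θ = 740 N.
Down-slope weight component: m g sin θ = 226 N.
μ_s N = 333 N.
226 ≤ 333 N, so it stays put; friction = 226 N.

f ≈ 226 N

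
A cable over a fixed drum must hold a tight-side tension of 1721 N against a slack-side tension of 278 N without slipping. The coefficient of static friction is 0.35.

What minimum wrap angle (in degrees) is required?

T₂/T₁ = e^{μβ} → β = ln(T₂/T₁)/μ.
β = ln(1721/278)/0.35 = 1.823/0.35 = 5.209 rad.
In degrees: β = 5.209 × 180/π = 298°.

β_min ≈ 298°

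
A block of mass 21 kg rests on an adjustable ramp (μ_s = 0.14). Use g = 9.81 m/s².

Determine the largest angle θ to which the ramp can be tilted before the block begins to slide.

θ_max ≈ 7.97°

At the slip threshold, m g sin θ = μ_s · m g cos θ, so tan θ = μ_s.
θ_max = arctan(0.14) = 7.97°.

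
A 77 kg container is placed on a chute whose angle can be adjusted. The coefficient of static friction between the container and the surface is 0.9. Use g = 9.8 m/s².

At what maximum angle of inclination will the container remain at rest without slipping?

At the slip threshold, m g sin θ = μ_s · m g cos θ, so tan θ = μ_s.
θ_max = arctan(0.9) = 42°.

θ_max ≈ 42°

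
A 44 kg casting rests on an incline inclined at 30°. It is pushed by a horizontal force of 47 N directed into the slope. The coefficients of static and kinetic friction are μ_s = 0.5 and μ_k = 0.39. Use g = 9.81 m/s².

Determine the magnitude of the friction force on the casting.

f ≈ 175 N (up the incline)

Resolve perpendicular to the incline: N = m g cos θ + P sin θ = 44×9.81×cos 30° + 47×sin 30° = 397.3 N.
Along the incline, the net driving force (taking up-slope positive) is P cos θ − m g sin θ = 40.7 − 215.8 = -175.1 N, so equilibrium requires friction f = 175.1 N (up-slope).
The limit of static friction is μ_s N = 198.7 N.
|f_req| = 175.1 ≤ 198.7 N → the casting is in equilibrium; friction equals the required value.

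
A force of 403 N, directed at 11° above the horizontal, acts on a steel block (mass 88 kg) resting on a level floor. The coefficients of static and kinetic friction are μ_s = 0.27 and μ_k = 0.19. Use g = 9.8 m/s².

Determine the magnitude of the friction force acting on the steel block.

f ≈ 149 N

Vertical equilibrium gives N = m g − P sin α = 785.5 N.
The horizontal driving force is P cos α = 395.6 N, so equilibrium needs friction f = 395.6 N.
The static-friction limit is μ_s N = 212.1 N.
The required friction exceeds μ_s N, so the steel block moves and f = μ_k N = 149 N.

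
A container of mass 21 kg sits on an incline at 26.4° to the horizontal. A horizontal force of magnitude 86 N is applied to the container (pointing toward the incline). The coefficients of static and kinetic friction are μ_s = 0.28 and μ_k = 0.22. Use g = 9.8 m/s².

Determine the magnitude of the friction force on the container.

Resolve perpendicular to the incline: N = m g cos θ + P sin θ = 21×9.8×cos 26.4° + 86×sin 26.4° = 222.6 N.
Parallel to the incline: P cos θ − m g sin θ = 77.03 − 91.51 = -14.47 N; the friction needed to balance this is 14.47 N acting up the slope.
Maximum static friction: μ_s N = 0.28 × 222.6 = 62.32 N.
|f_req| = 14.47 ≤ 62.32 N → the container is in equilibrium; friction equals the required value.

f ≈ 14.5 N (up the incline)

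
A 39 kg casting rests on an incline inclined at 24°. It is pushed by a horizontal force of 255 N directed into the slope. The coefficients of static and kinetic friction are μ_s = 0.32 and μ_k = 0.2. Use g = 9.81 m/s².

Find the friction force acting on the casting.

f ≈ 77.3 N (down the incline)

Normal direction: N = m g cos θ + P sin θ = 453.2 N.
Along the incline, the net driving force (taking up-slope positive) is P cos θ − m g sin θ = 233 − 155.6 = 77.34 N, so equilibrium requires friction f = -77.34 N (down-slope).
Maximum static friction: μ_s N = 0.32 × 453.2 = 145 N.
|f_req| = 77.34 ≤ 145 N → the casting is in equilibrium; friction equals the required value.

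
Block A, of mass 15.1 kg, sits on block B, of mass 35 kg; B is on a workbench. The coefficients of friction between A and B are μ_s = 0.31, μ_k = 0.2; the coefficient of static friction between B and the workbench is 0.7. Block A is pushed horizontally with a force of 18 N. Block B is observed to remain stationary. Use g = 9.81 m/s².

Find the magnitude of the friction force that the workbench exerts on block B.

f ≈ 18 N

Between the blocks, N₁ = m_A g = 148.1 N.
Maximum static friction on A from B: μ_s N₁ = 0.31×148.1 = 45.92 N.
P = 18 N is within that limit, so A and B move together (both at rest); the A–B friction is simply f₁ = P = 18 N.
B experiences an equal 18 N forward from A (third law). B is in equilibrium, so the floor supplies f₂ = 18 N of static friction (limit μ_s(m_A+m_B)g = 344 N, not exceeded).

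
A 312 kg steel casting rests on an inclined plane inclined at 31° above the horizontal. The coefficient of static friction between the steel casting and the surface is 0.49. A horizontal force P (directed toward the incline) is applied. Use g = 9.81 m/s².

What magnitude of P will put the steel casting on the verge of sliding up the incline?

At impending motion up the slope, friction acts down-slope at its limit: f = μ_s N.
Perpendicular to the incline: N = m g cos θ + P sin θ.
Along the incline: P cos θ = m g sin θ + μ_s N = m g sin θ + μ_s (m g cos θ + P sin θ).
Solving, P (cos θ − μ_s sin θ) = m g (sin θ + μ_s cos θ), so P = 312×9.81×(sin 31° + 0.49 cos 31°)/(cos 31° − 0.49 sin 31°) = 3060×0.9351/0.6048 = 4730 N.

P ≈ 4730 N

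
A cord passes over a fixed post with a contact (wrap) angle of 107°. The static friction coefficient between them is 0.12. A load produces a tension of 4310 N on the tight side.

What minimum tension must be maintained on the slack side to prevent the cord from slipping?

T_min ≈ 3440 N

Capstan equation at impending slip: T_tight/T_slack = e^{μβ}.
β = 107° = 1.868 rad; e^{μβ} = e^{0.12×1.868} = 1.251.
T_slack = T_tight / e^{μβ} = 4310 / 1.251 = 3440 N.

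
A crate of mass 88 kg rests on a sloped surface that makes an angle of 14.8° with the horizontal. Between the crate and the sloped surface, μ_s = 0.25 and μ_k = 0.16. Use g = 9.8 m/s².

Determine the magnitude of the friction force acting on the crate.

The normal reaction is N = m g cos θ = 833.8 N.
For equilibrium along the incline, friction must balance the weight component: f = m g sin θ = 220.3 N up the slope.
Maximum static friction available: μ_s N = 0.25 × 833.8 = 208.4 N.
Since |220.3| > 208.4 N, static friction cannot hold it; the crate slides down the incline and kinetic friction applies: f = μ_k N = 0.16 × 833.8 = 133 N.

f ≈ 133 N (up the incline)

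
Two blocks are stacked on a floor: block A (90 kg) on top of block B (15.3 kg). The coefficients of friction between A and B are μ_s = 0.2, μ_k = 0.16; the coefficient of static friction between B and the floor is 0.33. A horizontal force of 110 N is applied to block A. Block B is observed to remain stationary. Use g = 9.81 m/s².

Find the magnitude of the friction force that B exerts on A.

Between the blocks, N₁ = m_A g = 882.9 N.
Maximum static friction on A from B: μ_s N₁ = 0.2×882.9 = 176.6 N.
P = 110 N is within that limit, so A and B move together (both at rest); the A–B friction is simply f₁ = P = 110 N.
B experiences an equal 110 N forward from A (third law). B is in equilibrium, so the floor supplies f₂ = 110 N of static friction (limit μ_s(m_A+m_B)g = 340.9 N, not exceeded).

f ≈ 110 N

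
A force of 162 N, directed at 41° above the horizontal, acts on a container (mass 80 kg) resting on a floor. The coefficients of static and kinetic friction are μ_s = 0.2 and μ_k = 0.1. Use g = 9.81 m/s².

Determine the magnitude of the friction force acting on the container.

f ≈ 122 N

N = m g − P sin α = 784.8 − 162×sin 41° = 678.5 N.
For equilibrium, f = P cos α = 162×cos 41° = 122.3 N.
The static-friction limit is μ_s N = 135.7 N.
Since 122.3 N does not exceed the limit, the container stays at rest and f = 122 N.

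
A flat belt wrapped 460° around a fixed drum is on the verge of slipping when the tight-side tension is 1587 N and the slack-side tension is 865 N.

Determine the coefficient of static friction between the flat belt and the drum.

T₂/T₁ = e^{μβ} → μ = ln(T₂/T₁)/β.
β = 460° = 8.029 rad.
μ = ln(1587/865)/8.029 = ln(1.835)/8.029 = 0.0756.

μ ≈ 0.0756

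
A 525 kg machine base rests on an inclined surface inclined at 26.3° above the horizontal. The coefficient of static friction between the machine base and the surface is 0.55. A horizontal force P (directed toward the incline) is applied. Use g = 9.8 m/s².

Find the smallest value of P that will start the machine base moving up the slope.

P ≈ 7380 N

At impending motion up the slope, friction acts down-slope at its limit: f = μ_s N.
Perpendicular to the incline: N = m g cos θ + P sin θ.
Along the incline: P cos θ = m g sin θ + μ_s N = m g sin θ + μ_s (m g cos θ + P sin θ).
Solving, P (cos θ − μ_s sin θ) = m g (sin θ + μ_s cos θ), so P = 525×9.8×(sin 26.3° + 0.55 cos 26.3°)/(cos 26.3° − 0.55 sin 26.3°) = 5140×0.9361/0.6528 = 7380 N.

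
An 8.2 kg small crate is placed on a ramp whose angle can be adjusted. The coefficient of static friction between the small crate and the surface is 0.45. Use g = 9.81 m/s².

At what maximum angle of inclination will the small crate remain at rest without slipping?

At the slip threshold, m g sin θ = μ_s · m g cos θ, so tan θ = μ_s.
θ_max = arctan(0.45) = 24.2°.

θ_max ≈ 24.2°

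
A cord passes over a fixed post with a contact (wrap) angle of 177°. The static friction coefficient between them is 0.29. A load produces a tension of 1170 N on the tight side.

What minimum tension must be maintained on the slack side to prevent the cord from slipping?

T_min ≈ 478 N

Capstan equation at impending slip: T_tight/T_slack = e^{μβ}.
β = 177° = 3.089 rad; e^{μβ} = e^{0.29×3.089} = 2.449.
T_slack = T_tight / e^{μβ} = 1170 / 2.449 = 478 N.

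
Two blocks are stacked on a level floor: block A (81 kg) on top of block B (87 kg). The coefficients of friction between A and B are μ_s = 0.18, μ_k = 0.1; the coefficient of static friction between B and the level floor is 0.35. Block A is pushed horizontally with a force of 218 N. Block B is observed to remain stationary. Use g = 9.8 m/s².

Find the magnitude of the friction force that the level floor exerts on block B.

f ≈ 79.4 N

The normal force B exerts on A is simply A's weight, N₁ = 793.8 N.
So the A–B interface can sustain at most μ_s N₁ = 142.9 N of static friction.
Since P = 218 N > 142.9 N, A slides on B; the A–B friction is kinetic: f₁ = μ_k N₁ = 0.1×793.8 = 79.4 N.
By Newton's third law B feels 79.4 N forward from A. With B stationary, the floor's static friction on B balances it: f₂ = 79.4 N (well within μ_s(m_A+m_B)g = 576.2 N).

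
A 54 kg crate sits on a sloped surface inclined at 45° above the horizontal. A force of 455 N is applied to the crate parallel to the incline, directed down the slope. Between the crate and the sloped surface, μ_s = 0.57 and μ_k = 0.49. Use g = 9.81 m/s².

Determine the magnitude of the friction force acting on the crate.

Normal force: N = m g cos θ = 54 × 9.81 × cos 45° = 374.6 N.
Parallel to the incline, ΣF = 0 gives f = m g sin θ + P = 374.6 + 455 = 829.6 N (up-slope positive).
Maximum static friction available: μ_s N = 0.57 × 374.6 = 213.5 N.
Since |829.6| > 213.5 N, static friction cannot hold it; the crate slides down the incline and kinetic friction applies: f = μ_k N = 0.49 × 374.6 = 184 N.

f ≈ 184 N (up the incline)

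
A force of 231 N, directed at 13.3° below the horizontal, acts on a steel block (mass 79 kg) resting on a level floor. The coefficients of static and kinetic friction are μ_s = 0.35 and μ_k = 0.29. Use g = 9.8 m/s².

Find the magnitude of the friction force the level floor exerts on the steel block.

f ≈ 225 N

The vertical component of P adds to the normal force: N = m g + P sin α = 774.2 + 53.14 = 827.3 N.
Horizontally, friction must balance P cos α = 224.8 N.
μ_s N = 0.35 × 827.3 = 289.6 N.
224.8 ≤ 289.6 N → static; friction equals the required 225 N.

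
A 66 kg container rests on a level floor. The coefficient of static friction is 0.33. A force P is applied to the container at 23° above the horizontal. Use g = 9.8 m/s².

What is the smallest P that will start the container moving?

P ≈ 203 N

N = m g − P sin α (the pull lifts the container).
At impending slip, P cos α = μ_s N = μ_s (m g − P sin α).
Solving: P (cos α + μ_s sin α) = μ_s m g → P = 0.33×647/(cos 23° + 0.33 sin 23°) = 213/1.049 = 203 N.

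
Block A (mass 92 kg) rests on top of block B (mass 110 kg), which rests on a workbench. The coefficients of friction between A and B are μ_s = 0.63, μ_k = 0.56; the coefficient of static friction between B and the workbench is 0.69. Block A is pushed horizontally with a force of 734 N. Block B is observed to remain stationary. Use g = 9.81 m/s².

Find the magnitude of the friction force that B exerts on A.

f ≈ 505 N

Normal force at the A–B interface: N₁ = m_A g = 902.5 N.
So the A–B interface can sustain at most μ_s N₁ = 568.6 N of static friction.
Since P = 734 N > 568.6 N, A slides on B; the A–B friction is kinetic: f₁ = μ_k N₁ = 0.56×902.5 = 505 N.
By Newton's third law B feels 505 N forward from A. With B stationary, the floor's static friction on B balances it: f₂ = 505 N (well within μ_s(m_A+m_B)g = 1367 N).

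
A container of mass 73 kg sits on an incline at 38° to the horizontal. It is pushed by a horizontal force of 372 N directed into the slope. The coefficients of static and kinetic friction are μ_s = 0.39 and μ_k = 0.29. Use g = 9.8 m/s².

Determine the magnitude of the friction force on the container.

f ≈ 147 N (up the incline)

Normal direction: N = m g cos θ + P sin θ = 792.8 N.
Parallel to the incline: P cos θ − m g sin θ = 293.1 − 440.4 = -147.3 N; the friction needed to balance this is 147.3 N acting up the slope.
The limit of static friction is μ_s N = 309.2 N.
Since 147.3 N is within the 309.2 N limit, the container stays put and friction is exactly 147 N.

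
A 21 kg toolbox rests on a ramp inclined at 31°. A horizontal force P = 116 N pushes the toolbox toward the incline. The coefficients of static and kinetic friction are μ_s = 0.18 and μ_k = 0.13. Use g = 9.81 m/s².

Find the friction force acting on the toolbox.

Normal direction: N = m g cos θ + P sin θ = 236.3 N.
Parallel to the incline: P cos θ − m g sin θ = 99.43 − 106.1 = -6.672 N; the friction needed to balance this is 6.672 N acting up the slope.
The limit of static friction is μ_s N = 42.54 N.
|f_req| = 6.672 ≤ 42.54 N → the toolbox is in equilibrium; friction equals the required value.

f ≈ 6.67 N (up the incline)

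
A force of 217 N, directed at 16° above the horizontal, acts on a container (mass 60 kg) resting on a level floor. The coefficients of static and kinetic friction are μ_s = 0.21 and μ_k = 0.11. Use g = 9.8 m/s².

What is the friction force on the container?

f ≈ 58.1 N

The vertical component of P reduces the normal force: N = m g − P sin α = 588 − 59.81 = 528.2 N.
Horizontally, friction must balance P cos α = 208.6 N.
μ_s N = 0.21 × 528.2 = 110.9 N.
The required friction exceeds μ_s N, so the container moves and f = μ_k N = 58.1 N.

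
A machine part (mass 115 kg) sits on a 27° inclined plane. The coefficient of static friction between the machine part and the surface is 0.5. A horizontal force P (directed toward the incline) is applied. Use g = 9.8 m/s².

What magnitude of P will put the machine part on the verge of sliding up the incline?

At impending motion up the slope, friction acts down-slope at its limit: f = μ_s N.
Perpendicular to the incline: N = m g cos θ + P sin θ.
Along the incline: P cos θ = m g sin θ + μ_s N = m g sin θ + μ_s (m g cos θ + P sin θ).
Solving, P (cos θ − μ_s sin θ) = m g (sin θ + μ_s cos θ), so P = 115×9.8×(sin 27° + 0.5 cos 27°)/(cos 27° − 0.5 sin 27°) = 1130×0.8995/0.664 = 1530 N.

P ≈ 1530 N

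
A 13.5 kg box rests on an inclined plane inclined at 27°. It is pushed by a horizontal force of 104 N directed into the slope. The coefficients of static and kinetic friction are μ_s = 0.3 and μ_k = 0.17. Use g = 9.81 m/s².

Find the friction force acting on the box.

Resolve perpendicular to the incline: N = m g cos θ + P sin θ = 13.5×9.81×cos 27° + 104×sin 27° = 165.2 N.
Parallel to the incline: P cos θ − m g sin θ = 92.66 − 60.12 = 32.54 N; the friction needed to balance this is 32.54 N acting down the slope.
Maximum static friction: μ_s N = 0.3 × 165.2 = 49.56 N.
|f_req| = 32.54 ≤ 49.56 N → the box is in equilibrium; friction equals the required value.

f ≈ 32.5 N (down the incline)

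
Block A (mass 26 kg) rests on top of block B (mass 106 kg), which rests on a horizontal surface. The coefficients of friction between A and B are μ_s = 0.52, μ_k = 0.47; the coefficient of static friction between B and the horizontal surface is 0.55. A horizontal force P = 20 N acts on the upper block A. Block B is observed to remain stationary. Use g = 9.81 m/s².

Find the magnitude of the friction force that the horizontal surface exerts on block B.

f ≈ 20 N

Between the blocks, N₁ = m_A g = 255.1 N.
Maximum static friction on A from B: μ_s N₁ = 0.52×255.1 = 132.6 N.
Since P = 20 N ≤ 132.6 N, A does not slip on B; friction on A equals P = 20 N.
B experiences an equal 20 N forward from A (third law). B is in equilibrium, so the floor supplies f₂ = 20 N of static friction (limit μ_s(m_A+m_B)g = 712.2 N, not exceeded).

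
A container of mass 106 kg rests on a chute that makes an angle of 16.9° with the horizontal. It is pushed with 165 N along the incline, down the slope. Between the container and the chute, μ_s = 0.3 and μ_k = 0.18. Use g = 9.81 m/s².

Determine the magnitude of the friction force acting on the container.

f ≈ 179 N (up the incline)

Normal force: N = m g cos θ = 106 × 9.81 × cos 16.9° = 995 N.
The friction needed for equilibrium is m g sin θ + P = 302.3 + 165 = 467.3 N, measured positive up-slope.
The static-friction ceiling is μ_s N = 0.3 × 995 = 298.5 N.
|467.3| exceeds 298.5 N, so the container slips down-slope; friction is kinetic, f = μ_k N = 0.18×995 = 179 N.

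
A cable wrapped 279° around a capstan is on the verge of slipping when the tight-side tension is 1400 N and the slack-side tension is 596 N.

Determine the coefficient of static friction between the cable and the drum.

T₂/T₁ = e^{μβ} → μ = ln(T₂/T₁)/β.
β = 279° = 4.869 rad.
μ = ln(1400/596)/4.869 = ln(2.349)/4.869 = 0.175.

μ ≈ 0.175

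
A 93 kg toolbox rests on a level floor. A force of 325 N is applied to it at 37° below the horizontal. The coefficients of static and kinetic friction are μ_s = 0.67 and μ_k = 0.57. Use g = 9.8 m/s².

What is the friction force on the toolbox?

The vertical component of P adds to the normal force: N = m g + P sin α = 911.4 + 195.6 = 1107 N.
Horizontally, friction must balance P cos α = 259.6 N.
The static-friction limit is μ_s N = 741.7 N.
259.6 ≤ 741.7 N → static; friction equals the required 260 N.

f ≈ 260 N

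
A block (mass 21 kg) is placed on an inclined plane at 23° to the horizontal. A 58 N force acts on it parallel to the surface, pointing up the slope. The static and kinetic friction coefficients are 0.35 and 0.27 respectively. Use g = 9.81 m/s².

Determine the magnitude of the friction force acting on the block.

f ≈ 22.5 N (up the incline)

Perpendicular to the surface, N = m g cos θ = 21·9.81·cos 23° = 189.6 N.
For equilibrium along the incline the friction force must supply f = m g sin θ − P = 80.49 − 58 = 22.49 N (positive meaning up-slope).
Static friction can supply at most μ_s N = 66.37 N.
Since |22.49| ≤ 66.37 N, no slip — friction simply equals what equilibrium demands.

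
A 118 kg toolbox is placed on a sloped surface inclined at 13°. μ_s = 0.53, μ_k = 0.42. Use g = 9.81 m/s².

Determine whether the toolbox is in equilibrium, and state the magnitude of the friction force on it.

N = m g cos θ = 1130 N.
Down-slope weight component: m g sin θ = 260 N.
μ_s N = 598 N.
260 ≤ 598 N, so it stays put; friction = 260 N.

f ≈ 260 N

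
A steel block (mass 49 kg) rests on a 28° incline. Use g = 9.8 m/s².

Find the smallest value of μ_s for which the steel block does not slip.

At the slip threshold m g sin θ = μ_s m g cos θ, so μ_s,min = tan θ.
μ_s,min = tan 28° = 0.532.

μ_s,min ≈ 0.532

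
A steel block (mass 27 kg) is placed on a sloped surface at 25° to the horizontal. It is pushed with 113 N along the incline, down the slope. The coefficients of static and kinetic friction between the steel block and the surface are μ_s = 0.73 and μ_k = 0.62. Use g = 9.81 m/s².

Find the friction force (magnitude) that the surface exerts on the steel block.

f ≈ 149 N (up the incline)

Perpendicular to the surface, N = m g cos θ = 27·9.81·cos 25° = 240.1 N.
For equilibrium along the incline the friction force must supply f = m g sin θ + P = 111.9 + 113 = 224.9 N (positive meaning up-slope).
The static-friction ceiling is μ_s N = 0.73 × 240.1 = 175.2 N.
Since |224.9| > 175.2 N, static friction cannot hold it; the steel block slides down the incline and kinetic friction applies: f = μ_k N = 0.62 × 240.1 = 149 N.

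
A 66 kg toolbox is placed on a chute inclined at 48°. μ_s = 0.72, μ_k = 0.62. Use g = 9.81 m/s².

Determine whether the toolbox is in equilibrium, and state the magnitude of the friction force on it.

f ≈ 269 N

N = m g cos θ = 433 N.
Down-slope weight component: m g sin θ = 481 N.
μ_s N = 312 N.
481 > 312 N, so it slides; kinetic friction f = μ_k N = 0.62×433 = 269 N.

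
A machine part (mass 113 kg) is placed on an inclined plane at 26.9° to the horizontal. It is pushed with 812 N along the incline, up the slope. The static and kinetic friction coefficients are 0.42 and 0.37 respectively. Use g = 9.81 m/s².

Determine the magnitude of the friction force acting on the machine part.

Normal force: N = m g cos θ = 113 × 9.81 × cos 26.9° = 988.6 N.
The friction needed for equilibrium is m g sin θ − P = 501.5 − 812 = -310.5 N, measured positive up-slope.
Static friction can supply at most μ_s N = 415.2 N.
Since |-310.5| ≤ 415.2 N, the machine part remains in static equilibrium and friction takes exactly the required value.

f ≈ 310 N (down the incline)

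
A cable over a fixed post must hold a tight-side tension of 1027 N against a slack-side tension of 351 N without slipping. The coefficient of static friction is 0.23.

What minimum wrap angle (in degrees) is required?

T₂/T₁ = e^{μβ} → β = ln(T₂/T₁)/μ.
β = ln(1027/351)/0.23 = 1.074/0.23 = 4.668 rad.
In degrees: β = 4.668 × 180/π = 267°.

β_min ≈ 267°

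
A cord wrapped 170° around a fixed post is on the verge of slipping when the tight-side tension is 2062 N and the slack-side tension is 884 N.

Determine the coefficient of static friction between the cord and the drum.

μ ≈ 0.285

T₂/T₁ = e^{μβ} → μ = ln(T₂/T₁)/β.
β = 170° = 2.967 rad.
μ = ln(2062/884)/2.967 = ln(2.333)/2.967 = 0.285.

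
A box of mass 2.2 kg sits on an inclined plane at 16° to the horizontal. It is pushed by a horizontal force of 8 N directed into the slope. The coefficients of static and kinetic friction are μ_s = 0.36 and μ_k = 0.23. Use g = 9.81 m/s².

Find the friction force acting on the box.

f ≈ 1.74 N (down the incline)

The horizontal push has a component P sin θ into the surface, so N = m g cos θ + P sin θ = 20.75 + 2.205 = 22.95 N.
Parallel to the incline: P cos θ − m g sin θ = 7.69 − 5.949 = 1.741 N; the friction needed to balance this is 1.741 N acting down the slope.
The limit of static friction is μ_s N = 8.262 N.
Since 1.741 N is within the 8.262 N limit, the box stays put and friction is exactly 1.74 N.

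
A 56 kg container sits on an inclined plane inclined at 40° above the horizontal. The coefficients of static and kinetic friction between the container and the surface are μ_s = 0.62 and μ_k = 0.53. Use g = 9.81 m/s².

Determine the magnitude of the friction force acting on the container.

The normal reaction is N = m g cos θ = 420.8 N.
Along the slope the weight component is m g sin θ = 353.1 N; friction must supply exactly this, acting up-slope.
Maximum static friction available: μ_s N = 0.62 × 420.8 = 260.9 N.
|353.1| exceeds 260.9 N, so the container slips down-slope; friction is kinetic, f = μ_k N = 0.53×420.8 = 223 N.

f ≈ 223 N (up the incline)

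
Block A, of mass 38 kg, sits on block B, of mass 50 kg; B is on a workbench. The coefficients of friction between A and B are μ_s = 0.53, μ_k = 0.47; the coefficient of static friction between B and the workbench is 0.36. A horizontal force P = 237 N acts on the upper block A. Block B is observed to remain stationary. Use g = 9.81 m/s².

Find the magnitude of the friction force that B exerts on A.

f ≈ 175 N

Between the blocks, N₁ = m_A g = 372.8 N.
So the A–B interface can sustain at most μ_s N₁ = 197.6 N of static friction.
Since P = 237 N > 197.6 N, A slides on B; the A–B friction is kinetic: f₁ = μ_k N₁ = 0.47×372.8 = 175 N.
B experiences an equal 175 N forward from A (third law). B is in equilibrium, so the floor supplies f₂ = 175 N of static friction (limit μ_s(m_A+m_B)g = 310.8 N, not exceeded).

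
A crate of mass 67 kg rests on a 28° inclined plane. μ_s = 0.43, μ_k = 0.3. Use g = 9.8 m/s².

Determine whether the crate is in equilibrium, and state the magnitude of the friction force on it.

f ≈ 174 N

N = m g cos θ = 580 N.
Down-slope weight component: m g sin θ = 308 N.
μ_s N = 249 N.
308 > 249 N, so it slides; kinetic friction f = μ_k N = 0.3×580 = 174 N.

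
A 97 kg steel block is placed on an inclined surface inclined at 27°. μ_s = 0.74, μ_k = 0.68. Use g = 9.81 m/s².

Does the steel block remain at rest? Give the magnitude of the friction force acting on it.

N = m g cos θ = 848 N.
Down-slope weight component: m g sin θ = 432 N.
μ_s N = 627 N.
432 ≤ 627 N, so it stays put; friction = 432 N.

f ≈ 432 N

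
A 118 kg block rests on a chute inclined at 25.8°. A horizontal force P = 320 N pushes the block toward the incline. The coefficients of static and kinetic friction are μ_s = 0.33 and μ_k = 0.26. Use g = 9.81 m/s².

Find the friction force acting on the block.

Normal direction: N = m g cos θ + P sin θ = 1181 N.
Parallel to the incline: P cos θ − m g sin θ = 288.1 − 503.8 = -215.7 N; the friction needed to balance this is 215.7 N acting up the slope.
The limit of static friction is μ_s N = 389.9 N.
|f_req| = 215.7 ≤ 389.9 N → the block is in equilibrium; friction equals the required value.

f ≈ 216 N (up the incline)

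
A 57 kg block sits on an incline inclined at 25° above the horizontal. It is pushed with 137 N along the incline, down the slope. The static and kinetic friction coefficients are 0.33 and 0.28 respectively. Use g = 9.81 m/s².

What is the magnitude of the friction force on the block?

f ≈ 142 N (up the incline)

Normal force: N = m g cos θ = 57 × 9.81 × cos 25° = 506.8 N.
For equilibrium along the incline the friction force must supply f = m g sin θ + P = 236.3 + 137 = 373.3 N (positive meaning up-slope).
Maximum static friction available: μ_s N = 0.33 × 506.8 = 167.2 N.
|373.3| exceeds 167.2 N, so the block slips down-slope; friction is kinetic, f = μ_k N = 0.28×506.8 = 142 N.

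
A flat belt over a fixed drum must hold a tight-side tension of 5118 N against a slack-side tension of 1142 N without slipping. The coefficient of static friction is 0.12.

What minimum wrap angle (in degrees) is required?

T₂/T₁ = e^{μβ} → β = ln(T₂/T₁)/μ.
β = ln(5118/1142)/0.12 = 1.5/0.12 = 12.5 rad.
In degrees: β = 12.5 × 180/π = 716°.

β_min ≈ 716°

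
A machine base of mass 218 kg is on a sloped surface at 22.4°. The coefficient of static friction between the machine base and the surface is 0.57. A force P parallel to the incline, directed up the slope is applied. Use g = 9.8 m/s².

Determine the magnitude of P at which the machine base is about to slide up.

P ≈ 1940 N

At impending motion up the slope, friction acts down-slope at its limit: f = μ_s N.
P is parallel to the surface, so N = m g cos θ = 1980 N.
Along the incline: P = m g sin θ + μ_s N = 814 + 0.57×1980 = 1940 N.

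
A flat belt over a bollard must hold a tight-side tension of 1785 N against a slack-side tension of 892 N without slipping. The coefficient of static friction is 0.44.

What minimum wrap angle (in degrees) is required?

T₂/T₁ = e^{μβ} → β = ln(T₂/T₁)/μ.
β = ln(1785/892)/0.44 = 0.6937/0.44 = 1.577 rad.
In degrees: β = 1.577 × 180/π = 90.3°.

β_min ≈ 90.3°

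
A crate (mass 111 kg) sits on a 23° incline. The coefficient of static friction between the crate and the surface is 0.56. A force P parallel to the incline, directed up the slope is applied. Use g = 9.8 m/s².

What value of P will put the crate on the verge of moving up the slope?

P ≈ 986 N

At impending motion up the slope, friction acts down-slope at its limit: f = μ_s N.
P is parallel to the surface, so N = m g cos θ = 1000 N.
Along the incline: P = m g sin θ + μ_s N = 425 + 0.56×1000 = 986 N.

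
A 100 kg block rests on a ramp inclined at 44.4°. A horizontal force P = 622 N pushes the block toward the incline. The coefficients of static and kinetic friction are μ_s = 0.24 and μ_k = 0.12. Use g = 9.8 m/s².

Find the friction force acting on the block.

Resolve perpendicular to the incline: N = m g cos θ + P sin θ = 100×9.8×cos 44.4° + 622×sin 44.4° = 1135 N.
Along the incline, the net driving force (taking up-slope positive) is P cos θ − m g sin θ = 444.4 − 685.7 = -241.3 N, so equilibrium requires friction f = 241.3 N (up-slope).
Maximum static friction: μ_s N = 0.24 × 1135 = 272.5 N.
|f_req| = 241.3 ≤ 272.5 N → the block is in equilibrium; friction equals the required value.

f ≈ 241 N (up the incline)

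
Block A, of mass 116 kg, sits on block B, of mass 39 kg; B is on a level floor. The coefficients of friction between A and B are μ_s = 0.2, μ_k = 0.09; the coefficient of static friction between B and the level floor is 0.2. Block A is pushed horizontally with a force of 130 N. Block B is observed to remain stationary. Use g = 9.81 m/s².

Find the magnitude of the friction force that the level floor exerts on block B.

The normal force B exerts on A is simply A's weight, N₁ = 1138 N.
So the A–B interface can sustain at most μ_s N₁ = 227.6 N of static friction.
Since P = 130 N ≤ 227.6 N, A does not slip on B; friction on A equals P = 130 N.
B experiences an equal 130 N forward from A (third law). B is in equilibrium, so the floor supplies f₂ = 130 N of static friction (limit μ_s(m_A+m_B)g = 304.1 N, not exceeded).

f ≈ 130 N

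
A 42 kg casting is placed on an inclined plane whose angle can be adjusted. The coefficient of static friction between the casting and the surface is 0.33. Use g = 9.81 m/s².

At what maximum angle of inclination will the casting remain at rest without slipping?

At the slip threshold, m g sin θ = μ_s · m g cos θ, so tan θ = μ_s.
θ_max = arctan(0.33) = 18.3°.

θ_max ≈ 18.3°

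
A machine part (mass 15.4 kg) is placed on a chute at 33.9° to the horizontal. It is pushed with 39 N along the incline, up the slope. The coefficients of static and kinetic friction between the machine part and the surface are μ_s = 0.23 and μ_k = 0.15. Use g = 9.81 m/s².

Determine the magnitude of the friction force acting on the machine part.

The normal reaction is N = m g cos θ = 125.4 N.
The friction needed for equilibrium is m g sin θ − P = 84.26 − 39 = 45.26 N, measured positive up-slope.
The static-friction ceiling is μ_s N = 0.23 × 125.4 = 28.84 N.
|45.26| exceeds 28.84 N, so the machine part slips down-slope; friction is kinetic, f = μ_k N = 0.15×125.4 = 18.8 N.

f ≈ 18.8 N (up the incline)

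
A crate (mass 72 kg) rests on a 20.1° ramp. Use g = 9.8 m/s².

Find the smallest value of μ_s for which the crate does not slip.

At the slip threshold m g sin θ = μ_s m g cos θ, so μ_s,min = tan θ.
μ_s,min = tan 20.1° = 0.366.

μ_s,min ≈ 0.366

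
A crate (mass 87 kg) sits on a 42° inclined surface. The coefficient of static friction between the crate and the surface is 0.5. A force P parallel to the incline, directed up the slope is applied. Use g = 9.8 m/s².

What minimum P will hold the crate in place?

The crate tends to slide down (tan θ > μ_s), so at the point of impending slip friction acts up-slope at its limit: f = μ_s N.
P is parallel to the surface, so N = m g cos θ = 634 N.
Along the incline: P + μ_s N = m g sin θ, so P = 571 − 0.5×634 = 254 N.

P_min ≈ 254 N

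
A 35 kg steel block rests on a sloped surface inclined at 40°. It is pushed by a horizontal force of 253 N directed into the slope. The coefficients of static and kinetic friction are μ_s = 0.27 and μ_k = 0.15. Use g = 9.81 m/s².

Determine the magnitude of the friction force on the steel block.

Resolve perpendicular to the incline: N = m g cos θ + P sin θ = 35×9.81×cos 40° + 253×sin 40° = 425.6 N.
Parallel to the incline: P cos θ − m g sin θ = 193.8 − 220.7 = -26.89 N; the friction needed to balance this is 26.89 N acting up the slope.
The limit of static friction is μ_s N = 114.9 N.
|f_req| = 26.89 ≤ 114.9 N → the steel block is in equilibrium; friction equals the required value.

f ≈ 26.9 N (up the incline)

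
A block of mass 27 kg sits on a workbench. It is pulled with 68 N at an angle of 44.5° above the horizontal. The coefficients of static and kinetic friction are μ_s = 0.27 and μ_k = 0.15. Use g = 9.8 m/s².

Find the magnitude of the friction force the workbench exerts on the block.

f ≈ 48.5 N

N = m g − P sin α = 264.6 − 68×sin 44.5° = 216.9 N.
Horizontally, friction must balance P cos α = 48.5 N.
The static-friction limit is μ_s N = 58.57 N.
Since 48.5 N does not exceed the limit, the block stays at rest and f = 48.5 N.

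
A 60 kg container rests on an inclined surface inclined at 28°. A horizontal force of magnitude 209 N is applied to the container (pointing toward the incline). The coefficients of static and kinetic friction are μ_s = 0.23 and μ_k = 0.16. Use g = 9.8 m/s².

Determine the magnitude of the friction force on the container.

The horizontal push has a component P sin θ into the surface, so N = m g cos θ + P sin θ = 519.2 + 98.12 = 617.3 N.
Parallel to the incline: P cos θ − m g sin θ = 184.5 − 276 = -91.51 N; the friction needed to balance this is 91.51 N acting up the slope.
Maximum static friction: μ_s N = 0.23 × 617.3 = 142 N.
Since 91.51 N is within the 142 N limit, the container stays put and friction is exactly 91.5 N.

f ≈ 91.5 N (up the incline)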